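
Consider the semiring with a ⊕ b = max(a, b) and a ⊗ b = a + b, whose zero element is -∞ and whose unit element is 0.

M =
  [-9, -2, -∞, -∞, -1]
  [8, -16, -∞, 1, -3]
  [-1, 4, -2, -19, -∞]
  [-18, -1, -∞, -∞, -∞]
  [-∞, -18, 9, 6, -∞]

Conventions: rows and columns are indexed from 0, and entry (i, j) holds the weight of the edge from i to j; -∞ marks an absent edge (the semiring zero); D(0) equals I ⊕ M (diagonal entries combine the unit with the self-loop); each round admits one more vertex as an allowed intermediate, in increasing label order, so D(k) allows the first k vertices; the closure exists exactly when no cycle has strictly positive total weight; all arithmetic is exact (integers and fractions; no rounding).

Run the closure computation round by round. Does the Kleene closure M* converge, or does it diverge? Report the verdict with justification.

D(0):
  [0, -2, -∞, -∞, -1]
  [8, 0, -∞, 1, -3]
  [-1, 4, 0, -19, -∞]
  [-18, -1, -∞, 0, -∞]
  [-∞, -18, 9, 6, 0]
Detection: at round 1, diagonal entry (1, 1) turns strictly positive.
Key observation: the cycle 1->0->1 has total weight 8 + (-2), which is strictly positive.
Answer: DIVERGES — positive cycle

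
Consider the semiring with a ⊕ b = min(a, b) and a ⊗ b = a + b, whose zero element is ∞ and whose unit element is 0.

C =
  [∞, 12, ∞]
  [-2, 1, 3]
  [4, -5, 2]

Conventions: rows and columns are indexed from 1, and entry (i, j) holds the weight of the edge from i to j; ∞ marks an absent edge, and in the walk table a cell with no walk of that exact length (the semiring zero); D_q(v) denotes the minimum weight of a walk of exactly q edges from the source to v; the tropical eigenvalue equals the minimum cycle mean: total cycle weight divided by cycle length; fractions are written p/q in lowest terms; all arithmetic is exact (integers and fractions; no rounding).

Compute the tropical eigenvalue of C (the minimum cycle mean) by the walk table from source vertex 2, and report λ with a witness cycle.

q=0: [∞, 0, ∞]
q=1: [-2, 1, 3]
q=2: [-1, -2, 4]
q=3: [-4, -1, 1]
Optimal cycle mean attained by: cycle 2->3->2, total 3 + (-5), length 2.
Answer: λ = -1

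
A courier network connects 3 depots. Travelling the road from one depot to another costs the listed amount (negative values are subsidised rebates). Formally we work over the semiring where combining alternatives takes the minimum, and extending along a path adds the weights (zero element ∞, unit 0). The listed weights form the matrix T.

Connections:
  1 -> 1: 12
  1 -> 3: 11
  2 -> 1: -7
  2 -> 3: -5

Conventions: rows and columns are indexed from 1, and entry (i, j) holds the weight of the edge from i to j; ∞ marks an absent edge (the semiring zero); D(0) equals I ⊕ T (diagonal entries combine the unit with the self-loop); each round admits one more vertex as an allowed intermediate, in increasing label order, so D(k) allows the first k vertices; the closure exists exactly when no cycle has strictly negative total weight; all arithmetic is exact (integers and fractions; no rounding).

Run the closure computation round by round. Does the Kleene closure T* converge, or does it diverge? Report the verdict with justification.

D(0):
  [0, ∞, 11]
  [-7, 0, -5]
  [∞, ∞, 0]
D(1):
  [0, ∞, 11]
  [-7, 0, -5]
  [∞, ∞, 0]
D(2):
  [0, ∞, 11]
  [-7, 0, -5]
  [∞, ∞, 0]
D(3):
  [0, ∞, 11]
  [-7, 0, -5]
  [∞, ∞, 0]
Key observation: every diagonal entry stays at the unit through all rounds, so no improving cycle exists.
Answer: CONVERGES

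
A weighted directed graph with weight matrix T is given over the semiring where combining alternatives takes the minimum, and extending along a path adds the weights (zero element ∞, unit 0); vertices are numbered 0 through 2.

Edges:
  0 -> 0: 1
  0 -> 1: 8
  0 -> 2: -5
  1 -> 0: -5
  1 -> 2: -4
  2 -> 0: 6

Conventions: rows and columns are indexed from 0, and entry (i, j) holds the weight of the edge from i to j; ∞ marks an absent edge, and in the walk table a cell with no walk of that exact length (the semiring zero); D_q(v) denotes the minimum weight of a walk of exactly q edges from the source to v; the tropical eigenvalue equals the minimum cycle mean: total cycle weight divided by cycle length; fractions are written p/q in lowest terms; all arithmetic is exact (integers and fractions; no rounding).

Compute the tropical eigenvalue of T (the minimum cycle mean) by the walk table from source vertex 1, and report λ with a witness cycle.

q=0: [∞, 0, ∞]
q=1: [-5, ∞, -4]
q=2: [-4, 3, -10]
q=3: [-4, 4, -9]
Optimal cycle mean attained by: cycle 0->2->0, total (-5) + 6, length 2.
Answer: λ = 1/2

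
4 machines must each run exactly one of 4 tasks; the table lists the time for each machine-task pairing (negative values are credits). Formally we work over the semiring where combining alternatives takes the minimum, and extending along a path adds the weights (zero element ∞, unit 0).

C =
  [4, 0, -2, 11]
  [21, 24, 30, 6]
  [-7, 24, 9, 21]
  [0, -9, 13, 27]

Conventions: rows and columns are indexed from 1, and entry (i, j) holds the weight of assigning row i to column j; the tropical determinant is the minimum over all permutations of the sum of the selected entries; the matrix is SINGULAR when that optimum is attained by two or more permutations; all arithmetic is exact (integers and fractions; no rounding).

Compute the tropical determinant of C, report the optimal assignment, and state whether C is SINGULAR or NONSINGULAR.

σ = (1, 2, 3, 4): 4 + 24 + 9 + 27 = 64
σ = (1, 2, 4, 3): 4 + 24 + 21 + 13 = 62
σ = (1, 3, 2, 4): 4 + 30 + 24 + 27 = 85
σ = (1, 3, 4, 2): 4 + 30 + 21 + (-9) = 46
σ = (1, 4, 2, 3): 4 + 6 + 24 + 13 = 47
σ = (1, 4, 3, 2): 4 + 6 + 9 + (-9) = 10
σ = (2, 1, 3, 4): 0 + 21 + 9 + 27 = 57
σ = (2, 1, 4, 3): 0 + 21 + 21 + 13 = 55
σ = (2, 3, 1, 4): 0 + 30 + (-7) + 27 = 50
σ = (2, 3, 4, 1): 0 + 30 + 21 + 0 = 51
σ = (2, 4, 1, 3): 0 + 6 + (-7) + 13 = 12
σ = (2, 4, 3, 1): 0 + 6 + 9 + 0 = 15
σ = (3, 1, 2, 4): (-2) + 21 + 24 + 27 = 70
σ = (3, 1, 4, 2): (-2) + 21 + 21 + (-9) = 31
σ = (3, 2, 1, 4): (-2) + 24 + (-7) + 27 = 42
σ = (3, 2, 4, 1): (-2) + 24 + 21 + 0 = 43
σ = (3, 4, 1, 2): (-2) + 6 + (-7) + (-9) = -12
σ = (3, 4, 2, 1): (-2) + 6 + 24 + 0 = 28
σ = (4, 1, 2, 3): 11 + 21 + 24 + 13 = 69
σ = (4, 1, 3, 2): 11 + 21 + 9 + (-9) = 32
σ = (4, 2, 1, 3): 11 + 24 + (-7) + 13 = 41
σ = (4, 2, 3, 1): 11 + 24 + 9 + 0 = 44
σ = (4, 3, 1, 2): 11 + 30 + (-7) + (-9) = 25
σ = (4, 3, 2, 1): 11 + 30 + 24 + 0 = 65
Optimal value attained by: σ = (3, 4, 1, 2).
Answer: det⊕(C) = -12; verdict: NONSINGULAR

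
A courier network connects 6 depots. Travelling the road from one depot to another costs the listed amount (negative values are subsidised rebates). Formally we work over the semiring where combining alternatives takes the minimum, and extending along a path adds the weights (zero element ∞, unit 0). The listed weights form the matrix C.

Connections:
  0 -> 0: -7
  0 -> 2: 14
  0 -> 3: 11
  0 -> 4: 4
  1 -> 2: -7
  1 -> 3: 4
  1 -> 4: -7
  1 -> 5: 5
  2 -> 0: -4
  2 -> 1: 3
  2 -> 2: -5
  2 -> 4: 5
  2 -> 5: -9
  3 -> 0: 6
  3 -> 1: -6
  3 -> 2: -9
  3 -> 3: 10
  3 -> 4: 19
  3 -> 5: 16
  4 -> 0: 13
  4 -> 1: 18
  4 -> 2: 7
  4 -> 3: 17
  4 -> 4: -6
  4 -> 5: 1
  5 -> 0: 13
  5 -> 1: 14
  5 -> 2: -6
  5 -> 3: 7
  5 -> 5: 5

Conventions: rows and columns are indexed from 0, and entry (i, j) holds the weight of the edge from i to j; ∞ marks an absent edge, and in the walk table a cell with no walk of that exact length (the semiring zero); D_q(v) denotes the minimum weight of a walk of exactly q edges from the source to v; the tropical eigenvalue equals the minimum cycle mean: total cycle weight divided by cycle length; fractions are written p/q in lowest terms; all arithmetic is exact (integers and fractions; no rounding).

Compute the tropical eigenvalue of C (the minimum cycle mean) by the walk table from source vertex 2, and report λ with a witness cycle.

q=0: [∞, ∞, 0, ∞, ∞, ∞]
q=1: [-4, 3, -5, ∞, 5, -9]
q=2: [-11, -2, -15, -2, -4, -14]
q=3: [-19, -12, -20, -7, -10, -24]
q=4: [-26, -17, -30, -17, -19, -29]
q=5: [-34, -27, -35, -22, -25, -39]
q=6: [-41, -32, -45, -32, -34, -44]
Optimal cycle mean attained by: cycle 2->5->2, total (-9) + (-6), length 2.
Answer: λ = -15/2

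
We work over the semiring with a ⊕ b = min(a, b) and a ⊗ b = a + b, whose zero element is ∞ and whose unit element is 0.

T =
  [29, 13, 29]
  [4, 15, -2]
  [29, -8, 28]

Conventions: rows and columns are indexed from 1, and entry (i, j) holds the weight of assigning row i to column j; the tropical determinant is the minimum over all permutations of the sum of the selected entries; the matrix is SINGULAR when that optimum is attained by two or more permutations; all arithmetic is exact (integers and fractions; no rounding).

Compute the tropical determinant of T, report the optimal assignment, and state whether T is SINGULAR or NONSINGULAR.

σ = (1, 2, 3): 29 + 15 + 28 = 72
σ = (1, 3, 2): 29 + (-2) + (-8) = 19
σ = (2, 1, 3): 13 + 4 + 28 = 45
σ = (2, 3, 1): 13 + (-2) + 29 = 40
σ = (3, 1, 2): 29 + 4 + (-8) = 25
σ = (3, 2, 1): 29 + 15 + 29 = 73
Optimal value attained by: σ = (1, 3, 2).
Answer: det⊕(T) = 19; verdict: NONSINGULAR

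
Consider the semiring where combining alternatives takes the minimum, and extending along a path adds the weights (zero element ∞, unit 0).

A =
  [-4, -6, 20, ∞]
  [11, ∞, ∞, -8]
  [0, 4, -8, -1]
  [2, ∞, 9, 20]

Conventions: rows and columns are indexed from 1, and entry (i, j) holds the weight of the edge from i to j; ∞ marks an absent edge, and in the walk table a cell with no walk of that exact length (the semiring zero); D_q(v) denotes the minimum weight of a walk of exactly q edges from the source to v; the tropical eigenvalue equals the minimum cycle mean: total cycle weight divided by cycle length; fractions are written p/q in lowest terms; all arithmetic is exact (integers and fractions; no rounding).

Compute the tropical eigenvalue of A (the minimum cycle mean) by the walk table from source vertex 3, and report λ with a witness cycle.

q=0: [∞, ∞, 0, ∞]
q=1: [0, 4, -8, -1]
q=2: [-8, -6, -16, -9]
q=3: [-16, -14, -24, -17]
q=4: [-24, -22, -32, -25]
Optimal cycle mean attained by: cycle 3->3, total (-8), length 1.
Answer: λ = -8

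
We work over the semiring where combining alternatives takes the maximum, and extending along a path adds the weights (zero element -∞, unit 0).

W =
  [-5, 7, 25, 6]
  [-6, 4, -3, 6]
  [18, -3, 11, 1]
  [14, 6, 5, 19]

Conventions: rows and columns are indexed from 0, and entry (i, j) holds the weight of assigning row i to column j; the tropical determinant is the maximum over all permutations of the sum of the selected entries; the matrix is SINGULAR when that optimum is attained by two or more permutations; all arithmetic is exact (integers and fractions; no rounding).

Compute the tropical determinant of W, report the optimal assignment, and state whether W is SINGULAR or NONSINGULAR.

σ = (0, 1, 2, 3): (-5) + 4 + 11 + 19 = 29
σ = (0, 1, 3, 2): (-5) + 4 + 1 + 5 = 5
σ = (0, 2, 1, 3): (-5) + (-3) + (-3) + 19 = 8
σ = (0, 2, 3, 1): (-5) + (-3) + 1 + 6 = -1
σ = (0, 3, 1, 2): (-5) + 6 + (-3) + 5 = 3
σ = (0, 3, 2, 1): (-5) + 6 + 11 + 6 = 18
σ = (1, 0, 2, 3): 7 + (-6) + 11 + 19 = 31
σ = (1, 0, 3, 2): 7 + (-6) + 1 + 5 = 7
σ = (1, 2, 0, 3): 7 + (-3) + 18 + 19 = 41
σ = (1, 2, 3, 0): 7 + (-3) + 1 + 14 = 19
σ = (1, 3, 0, 2): 7 + 6 + 18 + 5 = 36
σ = (1, 3, 2, 0): 7 + 6 + 11 + 14 = 38
σ = (2, 0, 1, 3): 25 + (-6) + (-3) + 19 = 35
σ = (2, 0, 3, 1): 25 + (-6) + 1 + 6 = 26
σ = (2, 1, 0, 3): 25 + 4 + 18 + 19 = 66
σ = (2, 1, 3, 0): 25 + 4 + 1 + 14 = 44
σ = (2, 3, 0, 1): 25 + 6 + 18 + 6 = 55
σ = (2, 3, 1, 0): 25 + 6 + (-3) + 14 = 42
σ = (3, 0, 1, 2): 6 + (-6) + (-3) + 5 = 2
σ = (3, 0, 2, 1): 6 + (-6) + 11 + 6 = 17
σ = (3, 1, 0, 2): 6 + 4 + 18 + 5 = 33
σ = (3, 1, 2, 0): 6 + 4 + 11 + 14 = 35
σ = (3, 2, 0, 1): 6 + (-3) + 18 + 6 = 27
σ = (3, 2, 1, 0): 6 + (-3) + (-3) + 14 = 14
Optimal value attained by: σ = (2, 1, 0, 3).
Answer: det⊕(W) = 66; verdict: NONSINGULAR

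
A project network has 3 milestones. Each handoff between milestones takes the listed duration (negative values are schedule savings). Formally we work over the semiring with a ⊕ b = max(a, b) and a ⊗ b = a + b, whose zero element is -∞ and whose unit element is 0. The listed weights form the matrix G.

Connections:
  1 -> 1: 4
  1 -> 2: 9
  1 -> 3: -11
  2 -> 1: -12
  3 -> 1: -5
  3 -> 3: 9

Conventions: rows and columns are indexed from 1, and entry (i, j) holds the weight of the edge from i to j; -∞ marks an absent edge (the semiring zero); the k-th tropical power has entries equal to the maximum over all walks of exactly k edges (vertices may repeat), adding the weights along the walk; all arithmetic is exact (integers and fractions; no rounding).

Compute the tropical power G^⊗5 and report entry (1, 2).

G^⊗2:
  [8, 13, -2]
  [-8, -3, -23]
  [4, 4, 18]
G^⊗3:
  [12, 17, 7]
  [-4, 1, -14]
  [13, 13, 27]
G^⊗4:
  [16, 21, 16]
  [0, 5, -5]
  [22, 22, 36]
G^⊗5:
  [20, 25, 25]
  [4, 9, 4]
  [31, 31, 45]
Key observation: the optimum is the walk 1->1->1->1->1->2, with weight 4 + 4 + 4 + 4 + 9 = 25.
Optimal value attained by: walk 1->1->1->1->1->2.
Answer: (G^⊗5)[1][2] = 25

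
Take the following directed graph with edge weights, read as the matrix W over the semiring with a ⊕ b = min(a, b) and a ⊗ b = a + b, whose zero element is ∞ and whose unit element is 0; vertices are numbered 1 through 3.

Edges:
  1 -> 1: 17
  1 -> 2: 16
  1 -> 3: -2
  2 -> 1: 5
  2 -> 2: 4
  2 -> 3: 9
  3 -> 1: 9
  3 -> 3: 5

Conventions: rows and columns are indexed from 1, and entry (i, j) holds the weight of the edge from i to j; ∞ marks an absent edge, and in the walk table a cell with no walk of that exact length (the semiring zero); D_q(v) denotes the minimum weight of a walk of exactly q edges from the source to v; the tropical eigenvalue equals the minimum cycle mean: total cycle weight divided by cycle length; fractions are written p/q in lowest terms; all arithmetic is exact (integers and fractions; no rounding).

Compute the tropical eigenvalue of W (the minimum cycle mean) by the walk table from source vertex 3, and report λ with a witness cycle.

q=0: [∞, ∞, 0]
q=1: [9, ∞, 5]
q=2: [14, 25, 7]
q=3: [16, 29, 12]
Optimal cycle mean attained by: cycle 1->3->1, total (-2) + 9, length 2.
Answer: λ = 7/2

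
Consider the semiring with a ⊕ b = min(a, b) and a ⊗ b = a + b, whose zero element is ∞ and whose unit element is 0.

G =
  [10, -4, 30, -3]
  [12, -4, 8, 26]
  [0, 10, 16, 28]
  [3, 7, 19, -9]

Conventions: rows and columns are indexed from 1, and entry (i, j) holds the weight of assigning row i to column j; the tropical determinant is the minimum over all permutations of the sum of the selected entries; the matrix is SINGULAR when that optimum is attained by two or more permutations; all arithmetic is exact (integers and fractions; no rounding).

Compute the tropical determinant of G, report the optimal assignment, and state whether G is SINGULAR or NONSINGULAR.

σ = (1, 2, 3, 4): 10 + (-4) + 16 + (-9) = 13
σ = (1, 2, 4, 3): 10 + (-4) + 28 + 19 = 53
σ = (1, 3, 2, 4): 10 + 8 + 10 + (-9) = 19
σ = (1, 3, 4, 2): 10 + 8 + 28 + 7 = 53
σ = (1, 4, 2, 3): 10 + 26 + 10 + 19 = 65
σ = (1, 4, 3, 2): 10 + 26 + 16 + 7 = 59
σ = (2, 1, 3, 4): (-4) + 12 + 16 + (-9) = 15
σ = (2, 1, 4, 3): (-4) + 12 + 28 + 19 = 55
σ = (2, 3, 1, 4): (-4) + 8 + 0 + (-9) = -5
σ = (2, 3, 4, 1): (-4) + 8 + 28 + 3 = 35
σ = (2, 4, 1, 3): (-4) + 26 + 0 + 19 = 41
σ = (2, 4, 3, 1): (-4) + 26 + 16 + 3 = 41
σ = (3, 1, 2, 4): 30 + 12 + 10 + (-9) = 43
σ = (3, 1, 4, 2): 30 + 12 + 28 + 7 = 77
σ = (3, 2, 1, 4): 30 + (-4) + 0 + (-9) = 17
σ = (3, 2, 4, 1): 30 + (-4) + 28 + 3 = 57
σ = (3, 4, 1, 2): 30 + 26 + 0 + 7 = 63
σ = (3, 4, 2, 1): 30 + 26 + 10 + 3 = 69
σ = (4, 1, 2, 3): (-3) + 12 + 10 + 19 = 38
σ = (4, 1, 3, 2): (-3) + 12 + 16 + 7 = 32
σ = (4, 2, 1, 3): (-3) + (-4) + 0 + 19 = 12
σ = (4, 2, 3, 1): (-3) + (-4) + 16 + 3 = 12
σ = (4, 3, 1, 2): (-3) + 8 + 0 + 7 = 12
σ = (4, 3, 2, 1): (-3) + 8 + 10 + 3 = 18
Optimal value attained by: σ = (2, 3, 1, 4).
Answer: det⊕(G) = -5; verdict: NONSINGULAR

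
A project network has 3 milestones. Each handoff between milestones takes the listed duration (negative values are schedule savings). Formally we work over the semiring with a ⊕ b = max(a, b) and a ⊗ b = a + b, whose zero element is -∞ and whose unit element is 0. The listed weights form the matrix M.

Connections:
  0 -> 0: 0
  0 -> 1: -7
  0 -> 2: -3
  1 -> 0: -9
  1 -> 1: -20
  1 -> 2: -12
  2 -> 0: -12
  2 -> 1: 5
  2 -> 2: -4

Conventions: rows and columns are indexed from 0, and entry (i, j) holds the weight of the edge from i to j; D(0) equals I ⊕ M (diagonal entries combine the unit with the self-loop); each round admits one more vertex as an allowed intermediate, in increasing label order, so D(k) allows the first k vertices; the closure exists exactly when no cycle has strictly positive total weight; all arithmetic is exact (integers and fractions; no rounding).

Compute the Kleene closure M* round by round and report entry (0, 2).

D(0):
  [0, -7, -3]
  [-9, 0, -12]
  [-12, 5, 0]
D(1):
  [0, -7, -3]
  [-9, 0, -12]
  [-12, 5, 0]
D(2):
  [0, -7, -3]
  [-9, 0, -12]
  [-4, 5, 0]
D(3):
  [0, 2, -3]
  [-9, 0, -12]
  [-4, 5, 0]
Answer: M*[0][2] = -3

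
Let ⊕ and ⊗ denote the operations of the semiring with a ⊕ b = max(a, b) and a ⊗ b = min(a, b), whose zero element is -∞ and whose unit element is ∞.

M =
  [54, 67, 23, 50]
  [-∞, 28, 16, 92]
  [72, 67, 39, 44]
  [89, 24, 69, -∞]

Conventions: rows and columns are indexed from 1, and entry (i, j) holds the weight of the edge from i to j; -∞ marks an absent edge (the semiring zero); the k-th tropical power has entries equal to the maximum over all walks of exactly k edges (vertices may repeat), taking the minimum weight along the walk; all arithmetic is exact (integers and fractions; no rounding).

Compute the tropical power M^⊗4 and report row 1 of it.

M^⊗2:
  [54, 54, 50, 67]
  [89, 28, 69, 28]
  [54, 67, 44, 67]
  [69, 67, 39, 50]
M^⊗3:
  [67, 54, 67, 54]
  [69, 67, 39, 50]
  [67, 54, 67, 67]
  [54, 67, 50, 67]
M^⊗4:
  [67, 67, 54, 54]
  [54, 67, 50, 67]
  [67, 67, 67, 54]
  [67, 54, 67, 67]
Answer: row 1 of M^⊗4 = [67, 67, 54, 54]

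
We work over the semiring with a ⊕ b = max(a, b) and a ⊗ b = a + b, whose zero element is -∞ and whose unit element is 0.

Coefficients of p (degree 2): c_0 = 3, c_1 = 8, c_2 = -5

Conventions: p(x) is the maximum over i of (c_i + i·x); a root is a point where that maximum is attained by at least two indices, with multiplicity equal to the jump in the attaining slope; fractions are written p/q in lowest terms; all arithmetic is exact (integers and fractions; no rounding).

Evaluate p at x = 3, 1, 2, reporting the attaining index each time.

p(3) = max(3+0·3=3, 8+1·3=11, -5+2·3=1) = 11 (attained by i=1)
p(1) = max(3+0·1=3, 8+1·1=9, -5+2·1=-3) = 9 (attained by i=1)
p(2) = max(3+0·2=3, 8+1·2=10, -5+2·2=-1) = 10 (attained by i=1)
Answer: p(3) = 11; p(1) = 9; p(2) = 10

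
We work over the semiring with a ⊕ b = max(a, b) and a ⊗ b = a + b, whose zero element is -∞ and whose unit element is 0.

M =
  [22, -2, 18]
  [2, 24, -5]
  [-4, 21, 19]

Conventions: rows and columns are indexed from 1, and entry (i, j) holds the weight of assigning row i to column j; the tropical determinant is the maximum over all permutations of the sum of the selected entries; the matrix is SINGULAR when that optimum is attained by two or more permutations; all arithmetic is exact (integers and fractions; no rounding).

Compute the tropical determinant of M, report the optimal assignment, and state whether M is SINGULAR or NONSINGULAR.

σ = (1, 2, 3): 22 + 24 + 19 = 65
σ = (1, 3, 2): 22 + (-5) + 21 = 38
σ = (2, 1, 3): (-2) + 2 + 19 = 19
σ = (2, 3, 1): (-2) + (-5) + (-4) = -11
σ = (3, 1, 2): 18 + 2 + 21 = 41
σ = (3, 2, 1): 18 + 24 + (-4) = 38
Optimal value attained by: σ = (1, 2, 3).
Answer: det⊕(M) = 65; verdict: NONSINGULAR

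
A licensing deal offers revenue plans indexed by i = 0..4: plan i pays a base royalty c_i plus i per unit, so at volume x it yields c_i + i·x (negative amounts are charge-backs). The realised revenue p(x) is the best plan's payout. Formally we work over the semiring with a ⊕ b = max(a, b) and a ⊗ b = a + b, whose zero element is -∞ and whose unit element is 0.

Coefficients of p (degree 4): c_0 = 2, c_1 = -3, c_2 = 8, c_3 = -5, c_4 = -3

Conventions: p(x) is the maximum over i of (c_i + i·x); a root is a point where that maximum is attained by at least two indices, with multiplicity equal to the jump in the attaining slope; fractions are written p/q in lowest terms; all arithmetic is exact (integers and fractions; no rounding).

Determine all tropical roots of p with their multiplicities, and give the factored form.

hull edge (i=0, c=2) to (i=2, c=8): slope 3, span 2
hull edge (i=2, c=8) to (i=4, c=-3): slope -11/2, span 2
Factored form: p(x) = -3 ⊗ (x ⊕ (-3)) ⊗ (x ⊕ (-3)) ⊗ (x ⊕ 11/2) ⊗ (x ⊕ 11/2)
Answer: roots = -3 (mult 2), 11/2 (mult 2)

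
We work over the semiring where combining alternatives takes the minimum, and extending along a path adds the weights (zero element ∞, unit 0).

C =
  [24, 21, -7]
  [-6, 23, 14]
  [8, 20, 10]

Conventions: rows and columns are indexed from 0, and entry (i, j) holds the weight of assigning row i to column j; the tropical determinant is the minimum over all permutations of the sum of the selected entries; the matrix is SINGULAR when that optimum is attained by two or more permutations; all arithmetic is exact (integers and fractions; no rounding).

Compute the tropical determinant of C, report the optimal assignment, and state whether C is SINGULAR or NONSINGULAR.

σ = (0, 1, 2): 24 + 23 + 10 = 57
σ = (0, 2, 1): 24 + 14 + 20 = 58
σ = (1, 0, 2): 21 + (-6) + 10 = 25
σ = (1, 2, 0): 21 + 14 + 8 = 43
σ = (2, 0, 1): (-7) + (-6) + 20 = 7
σ = (2, 1, 0): (-7) + 23 + 8 = 24
Optimal value attained by: σ = (2, 0, 1).
Answer: det⊕(C) = 7; verdict: NONSINGULAR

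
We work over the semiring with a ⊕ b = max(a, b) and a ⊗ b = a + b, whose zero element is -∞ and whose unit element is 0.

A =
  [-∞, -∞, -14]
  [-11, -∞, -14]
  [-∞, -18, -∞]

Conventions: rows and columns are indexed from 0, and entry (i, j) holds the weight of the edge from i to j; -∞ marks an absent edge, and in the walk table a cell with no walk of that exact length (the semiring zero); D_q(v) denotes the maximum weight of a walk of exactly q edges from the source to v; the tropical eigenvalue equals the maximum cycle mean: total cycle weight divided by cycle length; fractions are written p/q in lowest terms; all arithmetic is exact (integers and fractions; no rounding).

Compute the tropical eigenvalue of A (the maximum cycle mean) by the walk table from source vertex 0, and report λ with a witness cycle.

q=0: [0, -∞, -∞]
q=1: [-∞, -∞, -14]
q=2: [-∞, -32, -∞]
q=3: [-43, -∞, -46]
Optimal cycle mean attained by: cycle 0->2->1->0, total (-14) + (-18) + (-11), length 3.
Answer: λ = -43/3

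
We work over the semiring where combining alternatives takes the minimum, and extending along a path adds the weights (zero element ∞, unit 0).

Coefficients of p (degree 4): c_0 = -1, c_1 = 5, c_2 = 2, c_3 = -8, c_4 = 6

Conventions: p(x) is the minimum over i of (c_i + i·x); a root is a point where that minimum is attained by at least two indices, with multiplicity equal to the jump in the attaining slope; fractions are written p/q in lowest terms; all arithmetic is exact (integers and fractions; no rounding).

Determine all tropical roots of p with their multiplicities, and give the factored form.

hull edge (i=0, c=-1) to (i=3, c=-8): slope -7/3, span 3
hull edge (i=3, c=-8) to (i=4, c=6): slope 14, span 1
Factored form: p(x) = 6 ⊗ (x ⊕ (-14)) ⊗ (x ⊕ 7/3) ⊗ (x ⊕ 7/3) ⊗ (x ⊕ 7/3)
Answer: roots = -14 (mult 1), 7/3 (mult 3)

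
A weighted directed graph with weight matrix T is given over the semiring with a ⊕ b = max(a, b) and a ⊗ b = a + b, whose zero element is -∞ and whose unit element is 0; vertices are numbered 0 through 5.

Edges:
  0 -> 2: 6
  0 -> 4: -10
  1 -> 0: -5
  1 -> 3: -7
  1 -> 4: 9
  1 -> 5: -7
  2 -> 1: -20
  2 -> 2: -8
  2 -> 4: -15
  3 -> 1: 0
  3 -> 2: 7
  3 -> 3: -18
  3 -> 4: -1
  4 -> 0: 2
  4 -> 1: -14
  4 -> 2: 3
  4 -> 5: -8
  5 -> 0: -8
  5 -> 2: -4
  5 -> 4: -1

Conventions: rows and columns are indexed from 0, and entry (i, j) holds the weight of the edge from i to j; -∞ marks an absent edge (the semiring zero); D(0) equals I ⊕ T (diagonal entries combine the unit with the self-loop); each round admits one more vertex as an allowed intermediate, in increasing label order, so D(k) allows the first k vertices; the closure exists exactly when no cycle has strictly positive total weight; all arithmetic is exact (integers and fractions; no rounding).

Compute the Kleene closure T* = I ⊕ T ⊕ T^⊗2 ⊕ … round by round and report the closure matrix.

D(0):
  [0, -∞, 6, -∞, -10, -∞]
  [-5, 0, -∞, -7, 9, -7]
  [-∞, -20, 0, -∞, -15, -∞]
  [-∞, 0, 7, 0, -1, -∞]
  [2, -14, 3, -∞, 0, -8]
  [-8, -∞, -4, -∞, -1, 0]
D(1):
  [0, -∞, 6, -∞, -10, -∞]
  [-5, 0, 1, -7, 9, -7]
  [-∞, -20, 0, -∞, -15, -∞]
  [-∞, 0, 7, 0, -1, -∞]
  [2, -14, 8, -∞, 0, -8]
  [-8, -∞, -2, -∞, -1, 0]
D(2):
  [0, -∞, 6, -∞, -10, -∞]
  [-5, 0, 1, -7, 9, -7]
  [-25, -20, 0, -27, -11, -27]
  [-5, 0, 7, 0, 9, -7]
  [2, -14, 8, -21, 0, -8]
  [-8, -∞, -2, -∞, -1, 0]
D(3):
  [0, -14, 6, -21, -5, -21]
  [-5, 0, 1, -7, 9, -7]
  [-25, -20, 0, -27, -11, -27]
  [-5, 0, 7, 0, 9, -7]
  [2, -12, 8, -19, 0, -8]
  [-8, -22, -2, -29, -1, 0]
D(4):
  [0, -14, 6, -21, -5, -21]
  [-5, 0, 1, -7, 9, -7]
  [-25, -20, 0, -27, -11, -27]
  [-5, 0, 7, 0, 9, -7]
  [2, -12, 8, -19, 0, -8]
  [-8, -22, -2, -29, -1, 0]
D(5):
  [0, -14, 6, -21, -5, -13]
  [11, 0, 17, -7, 9, 1]
  [-9, -20, 0, -27, -11, -19]
  [11, 0, 17, 0, 9, 1]
  [2, -12, 8, -19, 0, -8]
  [1, -13, 7, -20, -1, 0]
D(6):
  [0, -14, 6, -21, -5, -13]
  [11, 0, 17, -7, 9, 1]
  [-9, -20, 0, -27, -11, -19]
  [11, 0, 17, 0, 9, 1]
  [2, -12, 8, -19, 0, -8]
  [1, -13, 7, -20, -1, 0]
Answer: T* = [[0, -14, 6, -21, -5, -13], [11, 0, 17, -7, 9, 1], [-9, -20, 0, -27, -11, -19], [11, 0, 17, 0, 9, 1], [2, -12, 8, -19, 0, -8], [1, -13, 7, -20, -1, 0]]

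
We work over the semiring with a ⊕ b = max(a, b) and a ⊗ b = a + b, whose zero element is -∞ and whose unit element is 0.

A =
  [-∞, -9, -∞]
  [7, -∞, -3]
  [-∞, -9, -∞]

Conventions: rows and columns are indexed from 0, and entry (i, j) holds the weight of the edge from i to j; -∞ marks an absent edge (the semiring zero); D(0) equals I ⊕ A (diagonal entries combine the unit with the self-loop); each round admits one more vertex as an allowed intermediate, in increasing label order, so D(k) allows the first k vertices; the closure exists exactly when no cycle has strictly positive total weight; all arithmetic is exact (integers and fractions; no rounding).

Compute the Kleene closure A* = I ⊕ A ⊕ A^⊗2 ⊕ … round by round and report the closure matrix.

D(0):
  [0, -9, -∞]
  [7, 0, -3]
  [-∞, -9, 0]
D(1):
  [0, -9, -∞]
  [7, 0, -3]
  [-∞, -9, 0]
D(2):
  [0, -9, -12]
  [7, 0, -3]
  [-2, -9, 0]
D(3):
  [0, -9, -12]
  [7, 0, -3]
  [-2, -9, 0]
Answer: A* = [[0, -9, -12], [7, 0, -3], [-2, -9, 0]]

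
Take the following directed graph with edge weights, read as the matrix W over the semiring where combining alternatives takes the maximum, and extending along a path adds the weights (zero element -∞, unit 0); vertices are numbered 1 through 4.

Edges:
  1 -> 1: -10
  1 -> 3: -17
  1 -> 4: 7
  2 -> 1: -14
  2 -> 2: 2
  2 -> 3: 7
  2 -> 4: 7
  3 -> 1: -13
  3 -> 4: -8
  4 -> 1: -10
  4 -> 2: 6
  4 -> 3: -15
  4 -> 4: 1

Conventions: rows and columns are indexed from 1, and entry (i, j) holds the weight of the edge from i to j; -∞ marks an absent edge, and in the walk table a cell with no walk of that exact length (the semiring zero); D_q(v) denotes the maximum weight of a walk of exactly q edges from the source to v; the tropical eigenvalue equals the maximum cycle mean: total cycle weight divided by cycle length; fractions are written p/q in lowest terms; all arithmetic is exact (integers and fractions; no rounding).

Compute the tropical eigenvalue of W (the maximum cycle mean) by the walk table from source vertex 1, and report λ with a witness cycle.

q=0: [0, -∞, -∞, -∞]
q=1: [-10, -∞, -17, 7]
q=2: [-3, 13, -8, 8]
q=3: [-1, 15, 20, 20]
q=4: [10, 26, 22, 22]
Optimal cycle mean attained by: cycle 2->4->2, total 7 + 6, length 2.
Answer: λ = 13/2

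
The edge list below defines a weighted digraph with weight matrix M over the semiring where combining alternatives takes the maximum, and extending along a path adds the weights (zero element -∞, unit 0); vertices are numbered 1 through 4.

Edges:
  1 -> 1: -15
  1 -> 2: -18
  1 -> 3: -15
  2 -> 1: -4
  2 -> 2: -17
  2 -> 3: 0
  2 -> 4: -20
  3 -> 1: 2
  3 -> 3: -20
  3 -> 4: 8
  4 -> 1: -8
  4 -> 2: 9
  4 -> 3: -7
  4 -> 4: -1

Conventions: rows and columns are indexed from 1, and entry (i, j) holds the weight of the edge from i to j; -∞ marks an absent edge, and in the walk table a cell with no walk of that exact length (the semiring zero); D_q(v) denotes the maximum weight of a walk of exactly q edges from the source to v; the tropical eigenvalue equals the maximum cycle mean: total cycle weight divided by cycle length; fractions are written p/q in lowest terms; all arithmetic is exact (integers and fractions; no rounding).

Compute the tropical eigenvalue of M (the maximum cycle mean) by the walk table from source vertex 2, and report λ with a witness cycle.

q=0: [-∞, 0, -∞, -∞]
q=1: [-4, -17, 0, -20]
q=2: [2, -11, -17, 8]
q=3: [0, 17, 1, 7]
q=4: [13, 16, 17, 9]
Optimal cycle mean attained by: cycle 2->3->4->2, total 0 + 8 + 9, length 3.
Answer: λ = 17/3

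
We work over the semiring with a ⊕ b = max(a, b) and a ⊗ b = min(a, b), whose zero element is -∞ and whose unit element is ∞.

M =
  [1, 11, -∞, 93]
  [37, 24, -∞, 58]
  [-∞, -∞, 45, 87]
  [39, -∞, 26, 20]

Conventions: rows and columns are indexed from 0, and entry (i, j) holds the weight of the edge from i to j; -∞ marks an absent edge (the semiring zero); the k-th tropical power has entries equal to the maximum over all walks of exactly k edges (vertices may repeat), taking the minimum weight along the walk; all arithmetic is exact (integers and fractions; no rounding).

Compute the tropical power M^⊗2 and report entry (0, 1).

M^⊗2:
  [39, 11, 26, 20]
  [39, 24, 26, 37]
  [39, -∞, 45, 45]
  [20, 11, 26, 39]
Key observation: the optimum is the walk 0->1->1, with weight 11 min 24 = 11.
Optimal value attained by: walk 0->1->1.
Answer: (M^⊗2)[0][1] = 11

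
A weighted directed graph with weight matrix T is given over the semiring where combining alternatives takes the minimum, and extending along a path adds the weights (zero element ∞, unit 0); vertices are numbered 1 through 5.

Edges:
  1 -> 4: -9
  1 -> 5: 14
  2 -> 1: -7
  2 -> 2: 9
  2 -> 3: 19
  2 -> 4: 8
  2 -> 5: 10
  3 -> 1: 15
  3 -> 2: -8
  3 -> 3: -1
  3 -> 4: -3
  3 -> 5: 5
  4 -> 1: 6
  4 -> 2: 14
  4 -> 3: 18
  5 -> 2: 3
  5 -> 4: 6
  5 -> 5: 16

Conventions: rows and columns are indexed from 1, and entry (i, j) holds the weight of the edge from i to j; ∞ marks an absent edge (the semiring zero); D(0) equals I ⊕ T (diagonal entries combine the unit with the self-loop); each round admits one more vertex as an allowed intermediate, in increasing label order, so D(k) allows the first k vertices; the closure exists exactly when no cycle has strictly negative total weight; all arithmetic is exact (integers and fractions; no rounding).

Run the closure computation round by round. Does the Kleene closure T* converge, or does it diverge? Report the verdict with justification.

Detection: at round 0, diagonal entry (3, 3) turns strictly negative.
Key observation: the cycle 3->3 has total weight (-1), which is strictly negative.
Answer: DIVERGES — negative cycle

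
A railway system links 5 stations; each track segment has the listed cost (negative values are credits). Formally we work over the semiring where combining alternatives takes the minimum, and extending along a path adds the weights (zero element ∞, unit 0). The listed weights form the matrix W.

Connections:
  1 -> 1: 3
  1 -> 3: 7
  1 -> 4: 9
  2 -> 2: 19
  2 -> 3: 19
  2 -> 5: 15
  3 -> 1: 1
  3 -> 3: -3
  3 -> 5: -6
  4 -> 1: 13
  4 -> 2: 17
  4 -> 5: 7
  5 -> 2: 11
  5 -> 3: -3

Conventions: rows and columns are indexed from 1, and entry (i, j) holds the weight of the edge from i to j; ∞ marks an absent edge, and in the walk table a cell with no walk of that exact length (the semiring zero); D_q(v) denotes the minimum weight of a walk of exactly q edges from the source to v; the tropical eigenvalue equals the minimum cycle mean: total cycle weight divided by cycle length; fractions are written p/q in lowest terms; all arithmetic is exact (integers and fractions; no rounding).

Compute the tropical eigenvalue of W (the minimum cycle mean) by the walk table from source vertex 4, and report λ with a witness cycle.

q=0: [∞, ∞, ∞, 0, ∞]
q=1: [13, 17, ∞, ∞, 7]
q=2: [16, 18, 4, 22, 32]
q=3: [5, 37, 1, 25, -2]
q=4: [2, 9, -5, 14, -5]
q=5: [-4, 6, -8, 11, -11]
Optimal cycle mean attained by: cycle 3->5->3, total (-6) + (-3), length 2.
Answer: λ = -9/2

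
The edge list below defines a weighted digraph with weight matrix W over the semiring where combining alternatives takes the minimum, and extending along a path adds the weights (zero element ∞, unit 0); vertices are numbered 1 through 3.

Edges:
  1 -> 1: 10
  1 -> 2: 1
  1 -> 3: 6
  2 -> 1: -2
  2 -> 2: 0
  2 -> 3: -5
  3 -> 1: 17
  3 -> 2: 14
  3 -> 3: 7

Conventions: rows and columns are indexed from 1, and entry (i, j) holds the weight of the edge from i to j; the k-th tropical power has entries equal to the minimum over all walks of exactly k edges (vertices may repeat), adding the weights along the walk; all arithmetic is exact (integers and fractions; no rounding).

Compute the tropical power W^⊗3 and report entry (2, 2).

W^⊗2:
  [-1, 1, -4]
  [-2, -1, -5]
  [12, 14, 9]
W^⊗3:
  [-1, 0, -4]
  [-3, -1, -6]
  [12, 13, 9]
Key observation: the optimum is the walk 2->1->2->2, with weight (-2) + 1 + 0 = -1.
Optimal value attained by: walk 2->1->2->2.
Answer: (W^⊗3)[2][2] = -1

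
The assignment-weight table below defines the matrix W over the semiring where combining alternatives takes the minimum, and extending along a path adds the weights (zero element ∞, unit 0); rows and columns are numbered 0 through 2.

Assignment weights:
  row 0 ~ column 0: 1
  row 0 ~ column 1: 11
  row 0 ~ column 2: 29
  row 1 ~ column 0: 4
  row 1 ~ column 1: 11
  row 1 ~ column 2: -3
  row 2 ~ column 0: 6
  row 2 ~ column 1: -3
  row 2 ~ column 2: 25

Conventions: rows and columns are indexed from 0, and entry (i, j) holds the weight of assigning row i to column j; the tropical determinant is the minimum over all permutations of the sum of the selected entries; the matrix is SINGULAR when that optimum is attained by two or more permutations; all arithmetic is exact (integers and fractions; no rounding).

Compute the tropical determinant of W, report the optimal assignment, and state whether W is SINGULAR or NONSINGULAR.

σ = (0, 1, 2): 1 + 11 + 25 = 37
σ = (0, 2, 1): 1 + (-3) + (-3) = -5
σ = (1, 0, 2): 11 + 4 + 25 = 40
σ = (1, 2, 0): 11 + (-3) + 6 = 14
σ = (2, 0, 1): 29 + 4 + (-3) = 30
σ = (2, 1, 0): 29 + 11 + 6 = 46
Optimal value attained by: σ = (0, 2, 1).
Answer: det⊕(W) = -5; verdict: NONSINGULAR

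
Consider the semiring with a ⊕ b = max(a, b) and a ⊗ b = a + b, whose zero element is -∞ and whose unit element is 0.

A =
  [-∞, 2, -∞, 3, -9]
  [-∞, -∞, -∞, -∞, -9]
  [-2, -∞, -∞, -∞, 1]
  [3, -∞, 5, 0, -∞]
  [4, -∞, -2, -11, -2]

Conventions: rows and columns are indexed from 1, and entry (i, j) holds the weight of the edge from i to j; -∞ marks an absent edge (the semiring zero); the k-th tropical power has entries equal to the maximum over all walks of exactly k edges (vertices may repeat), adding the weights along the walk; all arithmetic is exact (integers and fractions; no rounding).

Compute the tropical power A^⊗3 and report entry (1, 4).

A^⊗2:
  [6, -∞, 8, 3, -7]
  [-5, -∞, -11, -20, -11]
  [5, 0, -1, 1, -1]
  [3, 5, 5, 6, 6]
  [2, 6, -4, 7, -1]
A^⊗3:
  [6, 8, 8, 9, 9]
  [-7, -3, -13, -2, -10]
  [4, 7, 6, 8, 0]
  [10, 5, 11, 6, 6]
  [10, 4, 12, 7, -3]
Key observation: the optimum is the walk 1->4->1->4, with weight 3 + 3 + 3 = 9.
Optimal value attained by: walk 1->4->1->4.
Answer: (A^⊗3)[1][4] = 9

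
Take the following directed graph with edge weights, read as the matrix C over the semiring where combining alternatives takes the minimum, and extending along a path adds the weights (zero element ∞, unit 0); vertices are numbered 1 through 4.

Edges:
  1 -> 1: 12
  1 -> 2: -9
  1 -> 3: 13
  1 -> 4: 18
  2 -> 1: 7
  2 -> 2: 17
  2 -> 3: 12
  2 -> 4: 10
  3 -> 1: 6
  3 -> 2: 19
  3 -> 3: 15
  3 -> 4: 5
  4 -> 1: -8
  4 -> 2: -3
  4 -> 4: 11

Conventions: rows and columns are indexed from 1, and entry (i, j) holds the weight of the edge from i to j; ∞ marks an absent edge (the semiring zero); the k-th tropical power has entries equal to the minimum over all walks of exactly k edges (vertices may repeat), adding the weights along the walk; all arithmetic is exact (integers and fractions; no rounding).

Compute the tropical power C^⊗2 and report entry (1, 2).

C^⊗2:
  [-2, 3, 3, 1]
  [2, -2, 20, 17]
  [-3, -3, 19, 16]
  [3, -17, 5, 7]
Key observation: the optimum is the walk 1->1->2, with weight 12 + (-9) = 3.
Optimal value attained by: walk 1->1->2.
Answer: (C^⊗2)[1][2] = 3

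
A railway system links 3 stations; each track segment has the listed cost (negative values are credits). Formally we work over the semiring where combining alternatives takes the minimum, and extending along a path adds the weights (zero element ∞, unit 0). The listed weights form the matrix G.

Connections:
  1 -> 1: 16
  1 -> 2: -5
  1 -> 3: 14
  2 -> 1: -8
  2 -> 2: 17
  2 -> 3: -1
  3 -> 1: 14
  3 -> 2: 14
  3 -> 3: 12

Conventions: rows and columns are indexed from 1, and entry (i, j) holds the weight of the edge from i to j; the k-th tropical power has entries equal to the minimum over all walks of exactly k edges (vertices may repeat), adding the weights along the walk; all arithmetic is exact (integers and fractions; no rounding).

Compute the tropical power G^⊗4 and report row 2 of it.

G^⊗2:
  [-13, 11, -6]
  [8, -13, 6]
  [6, 9, 13]
G^⊗3:
  [3, -18, 1]
  [-21, 3, -14]
  [1, 1, 8]
G^⊗4:
  [-26, -2, -19]
  [-5, -26, -7]
  [-7, -4, 0]
Answer: row 2 of G^⊗4 = [-5, -26, -7]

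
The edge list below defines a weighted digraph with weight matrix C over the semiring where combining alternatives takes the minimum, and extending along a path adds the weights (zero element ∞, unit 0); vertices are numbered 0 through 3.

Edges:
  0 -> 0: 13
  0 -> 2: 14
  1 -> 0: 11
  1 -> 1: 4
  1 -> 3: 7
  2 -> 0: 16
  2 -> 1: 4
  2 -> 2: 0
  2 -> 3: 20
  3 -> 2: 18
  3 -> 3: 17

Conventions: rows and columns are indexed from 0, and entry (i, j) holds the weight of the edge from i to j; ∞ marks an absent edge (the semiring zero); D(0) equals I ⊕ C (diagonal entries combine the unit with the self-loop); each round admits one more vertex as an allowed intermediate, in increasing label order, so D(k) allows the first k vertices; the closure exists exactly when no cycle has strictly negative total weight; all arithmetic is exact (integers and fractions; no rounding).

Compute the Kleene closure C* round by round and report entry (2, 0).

D(0):
  [0, ∞, 14, ∞]
  [11, 0, ∞, 7]
  [16, 4, 0, 20]
  [∞, ∞, 18, 0]
D(1):
  [0, ∞, 14, ∞]
  [11, 0, 25, 7]
  [16, 4, 0, 20]
  [∞, ∞, 18, 0]
D(2):
  [0, ∞, 14, ∞]
  [11, 0, 25, 7]
  [15, 4, 0, 11]
  [∞, ∞, 18, 0]
D(3):
  [0, 18, 14, 25]
  [11, 0, 25, 7]
  [15, 4, 0, 11]
  [33, 22, 18, 0]
D(4):
  [0, 18, 14, 25]
  [11, 0, 25, 7]
  [15, 4, 0, 11]
  [33, 22, 18, 0]
Answer: C*[2][0] = 15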